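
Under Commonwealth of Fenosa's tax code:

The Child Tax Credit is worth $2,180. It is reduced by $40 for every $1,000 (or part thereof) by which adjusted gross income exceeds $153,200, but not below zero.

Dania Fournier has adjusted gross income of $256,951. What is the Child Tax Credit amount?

Child Tax Credit: income exceeds $153,200 by $103,751 → 104 increments × $40 = $4,160 ≥ base, so the credit is $0.

$0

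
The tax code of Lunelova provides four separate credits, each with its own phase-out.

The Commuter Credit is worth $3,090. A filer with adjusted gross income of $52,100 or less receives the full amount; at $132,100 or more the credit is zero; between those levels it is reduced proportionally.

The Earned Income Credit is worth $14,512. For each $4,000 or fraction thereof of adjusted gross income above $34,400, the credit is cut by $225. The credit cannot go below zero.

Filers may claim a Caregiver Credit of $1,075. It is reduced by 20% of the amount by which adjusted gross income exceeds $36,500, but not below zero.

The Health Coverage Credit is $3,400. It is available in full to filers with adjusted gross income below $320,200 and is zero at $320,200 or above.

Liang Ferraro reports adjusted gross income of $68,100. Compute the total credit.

$18,359

Commuter Credit: $68,100 is $16,000 into a $80,000 phase-out range, leaving 64,000/80,000 of the credit: $3,090 × 64,000/80,000 = $2,472.
Earned Income Credit: income exceeds $34,400 by $33,700, which is 9 full-or-partial $4,000 increments; reduction = 9 × $225 = $2,025, leaving $12,487.
Caregiver Credit: 20% of the $31,600 excess over $36,500 is $6,320 ≥ base, so the credit is $0.
Health Coverage Credit: $68,100 is below the $320,200 cutoff, so the full $3,400 applies.
Total: $2,472 + $12,487 + $0 + $3,400 = $18,359.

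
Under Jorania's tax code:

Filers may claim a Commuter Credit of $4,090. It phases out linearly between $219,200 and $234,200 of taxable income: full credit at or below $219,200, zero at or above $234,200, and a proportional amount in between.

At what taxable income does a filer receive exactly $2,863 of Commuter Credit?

$223,700

$2,863 is 2,863/4,090 of the full $4,090, so 1,227/4,090 of the $15,000 range has been used: income = $219,200 + $15,000 × 1,227/4,090 = $223,700.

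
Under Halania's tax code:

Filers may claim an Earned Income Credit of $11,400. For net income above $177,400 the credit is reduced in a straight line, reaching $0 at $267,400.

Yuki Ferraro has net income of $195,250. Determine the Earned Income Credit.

Earned Income Credit: $195,250 is $17,850 into a $90,000 phase-out range, leaving 72,150/90,000 of the credit: $11,400 × 72,150/90,000 = $9,139.

$9,139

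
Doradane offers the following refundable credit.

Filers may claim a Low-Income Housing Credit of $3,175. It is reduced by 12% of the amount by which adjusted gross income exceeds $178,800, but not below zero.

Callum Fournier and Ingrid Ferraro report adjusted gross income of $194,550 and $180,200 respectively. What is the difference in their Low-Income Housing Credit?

$1,722

Callum ($194,550): Low-Income Housing Credit: 12% of the $15,750 excess over $178,800 is $1,890; credit = $3,175 − $1,890 = $1,285.
Ingrid ($180,200): Low-Income Housing Credit: 12% of the $1,400 excess over $178,800 is $168; credit = $3,175 − $168 = $3,007.
Difference: |$1,285 − $3,007| = $1,722.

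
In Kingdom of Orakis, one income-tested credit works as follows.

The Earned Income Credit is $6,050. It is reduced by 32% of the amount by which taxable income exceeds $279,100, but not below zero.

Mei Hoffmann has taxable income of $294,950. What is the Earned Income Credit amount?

Earned Income Credit: 32% of the $15,850 excess over $279,100 is $5,072; credit = $6,050 − $5,072 = $978.

$978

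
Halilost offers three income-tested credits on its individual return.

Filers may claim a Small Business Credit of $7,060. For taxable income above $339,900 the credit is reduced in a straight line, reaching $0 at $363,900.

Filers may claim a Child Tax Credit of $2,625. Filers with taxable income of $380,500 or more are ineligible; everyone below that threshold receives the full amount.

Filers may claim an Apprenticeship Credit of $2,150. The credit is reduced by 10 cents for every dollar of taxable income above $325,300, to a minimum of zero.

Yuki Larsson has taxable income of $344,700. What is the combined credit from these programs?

$8,483

Small Business Credit: $344,700 is $4,800 into a $24,000 phase-out range, leaving 19,200/24,000 of the credit: $7,060 × 19,200/24,000 = $5,648.
Child Tax Credit: $344,700 is below the $380,500 cutoff, so the full $2,625 applies.
Apprenticeship Credit: 10% of the $19,400 excess over $325,300 is $1,940; credit = $2,150 − $1,940 = $210.
Total: $5,648 + $2,625 + $210 = $8,483.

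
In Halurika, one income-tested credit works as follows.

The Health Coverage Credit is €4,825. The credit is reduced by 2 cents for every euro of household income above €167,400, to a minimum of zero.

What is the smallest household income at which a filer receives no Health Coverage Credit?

€408,650

The credit falls by 2% of each euro above €167,400, so it reaches zero when the excess is €4,825 / 2% = €241,250: income = €167,400 + €241,250 = €408,650.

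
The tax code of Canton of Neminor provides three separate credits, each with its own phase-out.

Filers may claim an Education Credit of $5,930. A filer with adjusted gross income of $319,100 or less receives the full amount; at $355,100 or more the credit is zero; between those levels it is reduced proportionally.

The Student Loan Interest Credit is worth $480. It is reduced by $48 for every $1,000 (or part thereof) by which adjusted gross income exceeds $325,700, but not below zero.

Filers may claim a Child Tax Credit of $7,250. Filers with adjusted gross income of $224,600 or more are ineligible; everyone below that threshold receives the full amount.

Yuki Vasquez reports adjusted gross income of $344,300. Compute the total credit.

Education Credit: $344,300 is $25,200 into a $36,000 phase-out range, leaving 10,800/36,000 of the credit: $5,930 × 10,800/36,000 = $1,779.
Student Loan Interest Credit: income exceeds $325,700 by $18,600 → 19 increments × $48 = $912 ≥ base, so the credit is $0.
Child Tax Credit: $344,300 meets or exceeds the $224,600 cutoff, so the credit is $0.
Total: $1,779 + $0 + $0 = $1,779.

$1,779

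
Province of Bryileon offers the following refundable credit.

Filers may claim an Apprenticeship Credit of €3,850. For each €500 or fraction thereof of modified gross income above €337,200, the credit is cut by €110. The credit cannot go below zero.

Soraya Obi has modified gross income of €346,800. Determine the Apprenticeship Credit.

Apprenticeship Credit: income exceeds €337,200 by €9,600, which is 20 full-or-partial €500 increments; reduction = 20 × €110 = €2,200, leaving €1,650.

€1,650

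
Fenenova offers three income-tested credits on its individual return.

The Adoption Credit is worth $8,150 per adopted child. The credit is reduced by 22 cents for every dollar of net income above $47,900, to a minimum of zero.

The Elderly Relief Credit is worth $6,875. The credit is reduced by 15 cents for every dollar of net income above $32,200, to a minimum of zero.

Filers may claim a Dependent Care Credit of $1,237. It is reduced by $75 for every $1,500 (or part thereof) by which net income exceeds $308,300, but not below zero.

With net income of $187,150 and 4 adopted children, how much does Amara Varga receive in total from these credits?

$3,202

Adoption Credit: base = 4 × $8,150 = $32,600. 22% of the $139,250 excess over $47,900 is $30,635; credit = $32,600 − $30,635 = $1,965.
Elderly Relief Credit: 15% of the $154,950 excess over $32,200 is $23,242.50 ≥ base, so the credit is $0.
Dependent Care Credit: $187,150 is at or below the $308,300 threshold, so the full $1,237 applies.
Total: $1,965 + $0 + $1,237 = $3,202.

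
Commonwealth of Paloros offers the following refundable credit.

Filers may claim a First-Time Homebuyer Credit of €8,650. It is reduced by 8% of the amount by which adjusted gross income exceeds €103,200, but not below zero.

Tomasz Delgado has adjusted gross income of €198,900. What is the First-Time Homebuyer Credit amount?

First-Time Homebuyer Credit: 8% of the €95,700 excess over €103,200 is €7,656; credit = €8,650 − €7,656 = €994.

€994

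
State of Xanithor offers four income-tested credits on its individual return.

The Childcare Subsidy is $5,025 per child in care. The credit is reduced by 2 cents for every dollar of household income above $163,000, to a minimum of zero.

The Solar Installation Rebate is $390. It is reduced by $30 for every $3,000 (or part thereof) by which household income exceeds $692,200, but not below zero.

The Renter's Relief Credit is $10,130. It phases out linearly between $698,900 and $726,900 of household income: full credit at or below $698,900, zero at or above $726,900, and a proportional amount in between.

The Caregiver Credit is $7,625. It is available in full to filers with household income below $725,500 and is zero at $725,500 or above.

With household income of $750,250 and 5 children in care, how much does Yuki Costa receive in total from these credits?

Childcare Subsidy: base = 5 × $5,025 = $25,125. 2% of the $587,250 excess over $163,000 is $11,745; credit = $25,125 − $11,745 = $13,380.
Solar Installation Rebate: income exceeds $692,200 by $58,050 → 20 increments × $30 = $600 ≥ base, so the credit is $0.
Renter's Relief Credit: $750,250 is at or above $726,900, so the credit is $0.
Caregiver Credit: $750,250 meets or exceeds the $725,500 cutoff, so the credit is $0.
Total: $13,380 + $0 + $0 + $0 = $13,380.

$13,380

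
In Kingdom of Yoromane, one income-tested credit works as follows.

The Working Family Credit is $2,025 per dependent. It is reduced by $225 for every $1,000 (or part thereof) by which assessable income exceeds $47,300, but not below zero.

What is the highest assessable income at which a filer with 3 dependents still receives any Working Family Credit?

$73,300

Full credit = 3 × $2,025 = $6,075.
After 26 increments the reduction is 26 × $225 = $5,850, leaving $225; one more increment wipes it out. Increment 26 ends at excess 26 × $1,000 = $26,000, so the highest qualifying income is $47,300 + $26,000 = $73,300.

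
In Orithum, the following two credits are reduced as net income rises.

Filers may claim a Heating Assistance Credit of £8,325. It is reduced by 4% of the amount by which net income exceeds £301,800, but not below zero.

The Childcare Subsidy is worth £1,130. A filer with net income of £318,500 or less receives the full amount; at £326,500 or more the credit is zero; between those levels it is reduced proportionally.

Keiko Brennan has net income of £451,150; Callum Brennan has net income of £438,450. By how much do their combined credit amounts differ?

£508

Keiko (£451,150): Heating Assistance Credit: 4% of the £149,350 excess over £301,800 is £5,974; credit = £8,325 − £5,974 = £2,351. Childcare Subsidy: £451,150 is at or above £326,500, so the credit is £0. total £2,351 + £0 = £2,351
Callum (£438,450): Heating Assistance Credit: 4% of the £136,650 excess over £301,800 is £5,466; credit = £8,325 − £5,466 = £2,859. Childcare Subsidy: £438,450 is at or above £326,500, so the credit is £0. total £2,859 + £0 = £2,859
Difference: |£2,351 − £2,859| = £508.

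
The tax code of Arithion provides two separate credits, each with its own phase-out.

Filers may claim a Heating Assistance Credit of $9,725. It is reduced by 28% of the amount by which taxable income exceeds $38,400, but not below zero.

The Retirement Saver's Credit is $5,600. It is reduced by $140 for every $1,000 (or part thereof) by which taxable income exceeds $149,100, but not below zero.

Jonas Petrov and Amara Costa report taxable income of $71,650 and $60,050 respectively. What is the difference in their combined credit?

Jonas ($71,650): Heating Assistance Credit: 28% of the $33,250 excess over $38,400 is $9,310; credit = $9,725 − $9,310 = $415. Retirement Saver's Credit: $71,650 is at or below the $149,100 threshold, so the full $5,600 applies. total $415 + $5,600 = $6,015
Amara ($60,050): Heating Assistance Credit: 28% of the $21,650 excess over $38,400 is $6,062; credit = $9,725 − $6,062 = $3,663. Retirement Saver's Credit: $60,050 is at or below the $149,100 threshold, so the full $5,600 applies. total $3,663 + $5,600 = $9,263
Difference: |$6,015 − $9,263| = $3,248.

$3,248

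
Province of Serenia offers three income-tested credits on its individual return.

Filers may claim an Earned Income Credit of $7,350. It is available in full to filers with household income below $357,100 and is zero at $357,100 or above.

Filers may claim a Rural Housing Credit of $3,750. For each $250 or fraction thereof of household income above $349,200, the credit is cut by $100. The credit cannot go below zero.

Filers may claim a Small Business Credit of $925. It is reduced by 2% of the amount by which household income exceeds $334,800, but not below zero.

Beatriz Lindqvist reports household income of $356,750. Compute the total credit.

$8,486

Earned Income Credit: $356,750 is below the $357,100 cutoff, so the full $7,350 applies.
Rural Housing Credit: income exceeds $349,200 by $7,550, which is 31 full-or-partial $250 increments; reduction = 31 × $100 = $3,100, leaving $650.
Small Business Credit: 2% of the $21,950 excess over $334,800 is $439; credit = $925 − $439 = $486.
Total: $7,350 + $650 + $486 = $8,486.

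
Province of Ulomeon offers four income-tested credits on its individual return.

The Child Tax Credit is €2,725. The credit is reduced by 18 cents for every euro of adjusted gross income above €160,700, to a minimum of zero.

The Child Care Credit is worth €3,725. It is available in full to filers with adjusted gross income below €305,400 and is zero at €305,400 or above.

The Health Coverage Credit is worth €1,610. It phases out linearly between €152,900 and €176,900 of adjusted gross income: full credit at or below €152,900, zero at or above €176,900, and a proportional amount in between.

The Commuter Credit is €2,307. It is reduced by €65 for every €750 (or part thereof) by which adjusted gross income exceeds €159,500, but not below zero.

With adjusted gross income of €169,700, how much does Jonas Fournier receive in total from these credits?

€6,710

Child Tax Credit: 18% of the €9,000 excess over €160,700 is €1,620; credit = €2,725 − €1,620 = €1,105.
Child Care Credit: €169,700 is below the €305,400 cutoff, so the full €3,725 applies.
Health Coverage Credit: €169,700 is €16,800 into a €24,000 phase-out range, leaving 7,200/24,000 of the credit: €1,610 × 7,200/24,000 = €483.
Commuter Credit: income exceeds €159,500 by €10,200, which is 14 full-or-partial €750 increments; reduction = 14 × €65 = €910, leaving €1,397.
Total: €1,105 + €3,725 + €483 + €1,397 = €6,710.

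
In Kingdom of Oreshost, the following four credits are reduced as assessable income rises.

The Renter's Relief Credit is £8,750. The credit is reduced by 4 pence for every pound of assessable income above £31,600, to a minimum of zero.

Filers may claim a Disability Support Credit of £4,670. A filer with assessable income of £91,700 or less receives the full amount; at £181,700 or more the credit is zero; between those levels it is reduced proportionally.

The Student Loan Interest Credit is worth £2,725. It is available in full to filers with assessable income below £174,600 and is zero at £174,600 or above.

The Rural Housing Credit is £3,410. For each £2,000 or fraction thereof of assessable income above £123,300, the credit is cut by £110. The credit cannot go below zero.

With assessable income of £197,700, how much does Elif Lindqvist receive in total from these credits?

£2,106

Renter's Relief Credit: 4% of the £166,100 excess over £31,600 is £6,644; credit = £8,750 − £6,644 = £2,106.
Disability Support Credit: £197,700 is at or above £181,700, so the credit is £0.
Student Loan Interest Credit: £197,700 meets or exceeds the £174,600 cutoff, so the credit is £0.
Rural Housing Credit: income exceeds £123,300 by £74,400 → 38 increments × £110 = £4,180 ≥ base, so the credit is £0.
Total: £2,106 + £0 + £0 + £0 = £2,106.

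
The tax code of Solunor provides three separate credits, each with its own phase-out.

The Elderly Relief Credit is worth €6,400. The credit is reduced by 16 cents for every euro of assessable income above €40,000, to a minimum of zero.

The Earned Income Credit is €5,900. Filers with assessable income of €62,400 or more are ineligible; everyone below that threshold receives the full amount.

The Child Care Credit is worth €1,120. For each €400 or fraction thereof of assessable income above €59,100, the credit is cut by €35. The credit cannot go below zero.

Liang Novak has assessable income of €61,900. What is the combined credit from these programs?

Elderly Relief Credit: 16% of the €21,900 excess over €40,000 is €3,504; credit = €6,400 − €3,504 = €2,896.
Earned Income Credit: €61,900 is below the €62,400 cutoff, so the full €5,900 applies.
Child Care Credit: income exceeds €59,100 by €2,800, which is 7 full-or-partial €400 increments; reduction = 7 × €35 = €245, leaving €875.
Total: €2,896 + €5,900 + €875 = €9,671.

€9,671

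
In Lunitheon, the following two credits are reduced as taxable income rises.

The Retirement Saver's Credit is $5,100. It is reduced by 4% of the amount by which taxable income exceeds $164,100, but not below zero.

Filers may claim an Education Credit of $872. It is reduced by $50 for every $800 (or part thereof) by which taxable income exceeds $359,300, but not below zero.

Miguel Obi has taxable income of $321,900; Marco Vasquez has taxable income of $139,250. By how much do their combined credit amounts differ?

Miguel ($321,900): Retirement Saver's Credit: 4% of the $157,800 excess over $164,100 is $6,312 ≥ base, so the credit is $0. Education Credit: $321,900 is at or below the $359,300 threshold, so the full $872 applies. total $0 + $872 = $872
Marco ($139,250): Retirement Saver's Credit: $139,250 is at or below the $164,100 threshold, so the full $5,100 applies. Education Credit: $139,250 is at or below the $359,300 threshold, so the full $872 applies. total $5,100 + $872 = $5,972
Difference: |$872 − $5,972| = $5,100.

$5,100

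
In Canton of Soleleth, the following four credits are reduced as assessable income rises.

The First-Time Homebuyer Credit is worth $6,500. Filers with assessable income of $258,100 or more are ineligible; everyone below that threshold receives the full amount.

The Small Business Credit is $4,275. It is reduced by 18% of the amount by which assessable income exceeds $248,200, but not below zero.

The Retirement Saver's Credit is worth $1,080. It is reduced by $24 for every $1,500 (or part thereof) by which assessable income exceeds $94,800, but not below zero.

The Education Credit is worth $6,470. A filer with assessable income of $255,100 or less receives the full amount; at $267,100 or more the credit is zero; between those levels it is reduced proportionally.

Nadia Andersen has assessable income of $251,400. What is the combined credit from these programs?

First-Time Homebuyer Credit: $251,400 is below the $258,100 cutoff, so the full $6,500 applies.
Small Business Credit: 18% of the $3,200 excess over $248,200 is $576; credit = $4,275 − $576 = $3,699.
Retirement Saver's Credit: income exceeds $94,800 by $156,600 → 105 increments × $24 = $2,520 ≥ base, so the credit is $0.
Education Credit: $251,400 is at or below the $255,100 threshold, so the full $6,470 applies.
Total: $6,500 + $3,699 + $0 + $6,470 = $16,669.

$16,669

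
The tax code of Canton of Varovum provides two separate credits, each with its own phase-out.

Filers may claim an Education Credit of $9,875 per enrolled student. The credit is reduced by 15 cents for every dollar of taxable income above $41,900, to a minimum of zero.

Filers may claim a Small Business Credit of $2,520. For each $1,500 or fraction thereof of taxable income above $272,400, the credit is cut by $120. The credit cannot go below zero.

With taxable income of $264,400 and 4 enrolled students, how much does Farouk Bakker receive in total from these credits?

$8,645

Education Credit: base = 4 × $9,875 = $39,500. 15% of the $222,500 excess over $41,900 is $33,375; credit = $39,500 − $33,375 = $6,125.
Small Business Credit: $264,400 is at or below the $272,400 threshold, so the full $2,520 applies.
Total: $6,125 + $2,520 = $8,645.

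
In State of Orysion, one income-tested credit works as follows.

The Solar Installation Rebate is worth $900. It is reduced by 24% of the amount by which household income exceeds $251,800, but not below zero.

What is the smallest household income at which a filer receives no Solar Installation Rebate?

The credit falls by 24% of each dollar above $251,800, so it reaches zero when the excess is $900 / 24% = $3,750: income = $251,800 + $3,750 = $255,550.

$255,550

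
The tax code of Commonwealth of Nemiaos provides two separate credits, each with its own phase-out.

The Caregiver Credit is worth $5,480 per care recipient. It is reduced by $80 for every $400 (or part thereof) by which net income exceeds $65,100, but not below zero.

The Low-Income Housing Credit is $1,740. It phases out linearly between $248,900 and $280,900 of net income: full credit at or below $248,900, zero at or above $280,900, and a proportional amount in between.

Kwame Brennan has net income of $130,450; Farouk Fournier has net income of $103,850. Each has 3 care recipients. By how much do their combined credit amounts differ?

Kwame ($130,450): Caregiver Credit: base = 3 × $5,480 = $16,440. income exceeds $65,100 by $65,350, which is 164 full-or-partial $400 increments; reduction = 164 × $80 = $13,120, leaving $3,320. Low-Income Housing Credit: $130,450 is at or below the $248,900 threshold, so the full $1,740 applies. total $3,320 + $1,740 = $5,060
Farouk ($103,850): Caregiver Credit: base = 3 × $5,480 = $16,440. income exceeds $65,100 by $38,750, which is 97 full-or-partial $400 increments; reduction = 97 × $80 = $7,760, leaving $8,680. Low-Income Housing Credit: $103,850 is at or below the $248,900 threshold, so the full $1,740 applies. total $8,680 + $1,740 = $10,420
Difference: |$5,060 − $10,420| = $5,360.

$5,360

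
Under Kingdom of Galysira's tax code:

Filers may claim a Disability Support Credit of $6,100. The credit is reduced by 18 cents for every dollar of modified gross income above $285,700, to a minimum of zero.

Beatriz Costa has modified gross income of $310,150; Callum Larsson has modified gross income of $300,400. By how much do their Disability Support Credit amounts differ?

$1,755

Beatriz ($310,150): Disability Support Credit: 18% of the $24,450 excess over $285,700 is $4,401; credit = $6,100 − $4,401 = $1,699.
Callum ($300,400): Disability Support Credit: 18% of the $14,700 excess over $285,700 is $2,646; credit = $6,100 − $2,646 = $3,454.
Difference: |$1,699 − $3,454| = $1,755.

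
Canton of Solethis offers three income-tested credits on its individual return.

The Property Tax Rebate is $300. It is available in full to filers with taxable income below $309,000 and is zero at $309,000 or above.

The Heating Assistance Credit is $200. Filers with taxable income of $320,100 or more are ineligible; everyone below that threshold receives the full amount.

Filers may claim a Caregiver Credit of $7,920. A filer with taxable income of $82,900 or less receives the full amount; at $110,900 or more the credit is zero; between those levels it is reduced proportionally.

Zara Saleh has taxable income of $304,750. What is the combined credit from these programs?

$500

Property Tax Rebate: $304,750 is below the $309,000 cutoff, so the full $300 applies.
Heating Assistance Credit: $304,750 is below the $320,100 cutoff, so the full $200 applies.
Caregiver Credit: $304,750 is at or above $110,900, so the credit is $0.
Total: $300 + $200 + $0 = $500.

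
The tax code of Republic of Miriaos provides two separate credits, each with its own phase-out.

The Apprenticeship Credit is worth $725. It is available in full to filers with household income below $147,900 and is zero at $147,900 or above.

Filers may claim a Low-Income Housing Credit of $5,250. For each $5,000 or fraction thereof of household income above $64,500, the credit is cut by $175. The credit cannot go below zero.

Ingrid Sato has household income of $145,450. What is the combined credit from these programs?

$3,000

Apprenticeship Credit: $145,450 is below the $147,900 cutoff, so the full $725 applies.
Low-Income Housing Credit: income exceeds $64,500 by $80,950, which is 17 full-or-partial $5,000 increments; reduction = 17 × $175 = $2,975, leaving $2,275.
Total: $725 + $2,275 = $3,000.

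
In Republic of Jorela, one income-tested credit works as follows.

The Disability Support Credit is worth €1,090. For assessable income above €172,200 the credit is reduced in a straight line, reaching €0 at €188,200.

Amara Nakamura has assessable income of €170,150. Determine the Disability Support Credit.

€1,090

Disability Support Credit: €170,150 is at or below the €172,200 threshold, so the full €1,090 applies.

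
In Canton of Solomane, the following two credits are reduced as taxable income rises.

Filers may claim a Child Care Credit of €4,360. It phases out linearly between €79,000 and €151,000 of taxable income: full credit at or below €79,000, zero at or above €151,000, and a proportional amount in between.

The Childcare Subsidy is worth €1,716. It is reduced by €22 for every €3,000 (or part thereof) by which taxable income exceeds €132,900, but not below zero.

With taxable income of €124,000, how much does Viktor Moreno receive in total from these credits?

€3,351

Child Care Credit: €124,000 is €45,000 into a €72,000 phase-out range, leaving 27,000/72,000 of the credit: €4,360 × 27,000/72,000 = €1,635.
Childcare Subsidy: €124,000 is at or below the €132,900 threshold, so the full €1,716 applies.
Total: €1,635 + €1,716 = €3,351.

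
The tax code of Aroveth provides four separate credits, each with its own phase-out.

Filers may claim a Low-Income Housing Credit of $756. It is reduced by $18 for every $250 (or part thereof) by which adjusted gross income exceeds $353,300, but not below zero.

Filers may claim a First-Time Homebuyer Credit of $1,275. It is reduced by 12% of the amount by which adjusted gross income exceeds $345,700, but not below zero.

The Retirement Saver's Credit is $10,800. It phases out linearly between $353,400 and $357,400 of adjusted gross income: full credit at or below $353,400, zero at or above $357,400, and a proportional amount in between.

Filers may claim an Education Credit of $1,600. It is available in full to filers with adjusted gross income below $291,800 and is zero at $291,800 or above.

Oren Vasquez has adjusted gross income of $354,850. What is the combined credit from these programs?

Low-Income Housing Credit: income exceeds $353,300 by $1,550, which is 7 full-or-partial $250 increments; reduction = 7 × $18 = $126, leaving $630.
First-Time Homebuyer Credit: 12% of the $9,150 excess over $345,700 is $1,098; credit = $1,275 − $1,098 = $177.
Retirement Saver's Credit: $354,850 is $1,450 into a $4,000 phase-out range, leaving 2,550/4,000 of the credit: $10,800 × 2,550/4,000 = $6,885.
Education Credit: $354,850 meets or exceeds the $291,800 cutoff, so the credit is $0.
Total: $630 + $177 + $6,885 + $0 = $7,692.

$7,692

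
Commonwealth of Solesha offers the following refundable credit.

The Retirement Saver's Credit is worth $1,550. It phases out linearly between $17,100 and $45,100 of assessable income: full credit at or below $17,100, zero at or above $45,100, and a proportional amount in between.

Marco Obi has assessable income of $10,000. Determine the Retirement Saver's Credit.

Retirement Saver's Credit: $10,000 is at or below the $17,100 threshold, so the full $1,550 applies.

$1,550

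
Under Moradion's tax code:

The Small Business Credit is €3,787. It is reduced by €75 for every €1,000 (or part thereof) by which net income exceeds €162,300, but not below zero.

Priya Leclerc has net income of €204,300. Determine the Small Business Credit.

Small Business Credit: income exceeds €162,300 by €42,000, which is 42 full-or-partial €1,000 increments; reduction = 42 × €75 = €3,150, leaving €637.

€637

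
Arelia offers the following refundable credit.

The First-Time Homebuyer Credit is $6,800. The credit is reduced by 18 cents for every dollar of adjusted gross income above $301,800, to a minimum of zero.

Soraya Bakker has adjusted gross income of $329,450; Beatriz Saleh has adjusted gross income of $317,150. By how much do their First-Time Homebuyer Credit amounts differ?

Soraya ($329,450): First-Time Homebuyer Credit: 18% of the $27,650 excess over $301,800 is $4,977; credit = $6,800 − $4,977 = $1,823.
Beatriz ($317,150): First-Time Homebuyer Credit: 18% of the $15,350 excess over $301,800 is $2,763; credit = $6,800 − $2,763 = $4,037.
Difference: |$1,823 − $4,037| = $2,214.

$2,214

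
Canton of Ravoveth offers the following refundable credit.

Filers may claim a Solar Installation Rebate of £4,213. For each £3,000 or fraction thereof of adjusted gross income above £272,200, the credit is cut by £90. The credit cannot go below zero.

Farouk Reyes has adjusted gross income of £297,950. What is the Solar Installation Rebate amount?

£3,403

Solar Installation Rebate: income exceeds £272,200 by £25,750, which is 9 full-or-partial £3,000 increments; reduction = 9 × £90 = £810, leaving £3,403.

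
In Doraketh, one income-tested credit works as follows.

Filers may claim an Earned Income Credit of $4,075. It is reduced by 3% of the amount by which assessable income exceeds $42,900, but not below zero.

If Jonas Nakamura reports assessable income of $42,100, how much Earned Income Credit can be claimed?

$4,075

Earned Income Credit: $42,100 is at or below the $42,900 threshold, so the full $4,075 applies.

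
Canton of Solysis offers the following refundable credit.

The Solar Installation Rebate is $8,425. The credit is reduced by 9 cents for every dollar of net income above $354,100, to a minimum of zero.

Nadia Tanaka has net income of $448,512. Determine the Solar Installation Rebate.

$0

Solar Installation Rebate: 9% of the $94,412 excess over $354,100 is $8,497.08 ≥ base, so the credit is $0.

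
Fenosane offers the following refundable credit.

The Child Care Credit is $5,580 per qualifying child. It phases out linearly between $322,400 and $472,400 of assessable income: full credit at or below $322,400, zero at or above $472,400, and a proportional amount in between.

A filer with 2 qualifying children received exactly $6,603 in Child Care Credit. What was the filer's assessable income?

Full credit = 2 × $5,580 = $11,160.
$6,603 is 6,603/11,160 of the full $11,160, so 4,557/11,160 of the $150,000 range has been used: income = $322,400 + $150,000 × 4,557/11,160 = $383,650.

$383,650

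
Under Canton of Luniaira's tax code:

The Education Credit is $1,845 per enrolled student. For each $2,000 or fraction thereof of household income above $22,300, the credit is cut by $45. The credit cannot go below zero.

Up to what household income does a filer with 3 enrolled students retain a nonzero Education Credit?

$266,300

Full credit = 3 × $1,845 = $5,535.
After 122 increments the reduction is 122 × $45 = $5,490, leaving $45; one more increment wipes it out. Increment 122 ends at excess 122 × $2,000 = $244,000, so the highest qualifying income is $22,300 + $244,000 = $266,300.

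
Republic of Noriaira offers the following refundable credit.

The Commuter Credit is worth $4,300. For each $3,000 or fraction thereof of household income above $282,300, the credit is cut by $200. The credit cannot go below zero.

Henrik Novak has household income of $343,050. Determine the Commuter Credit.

$100

Commuter Credit: income exceeds $282,300 by $60,750, which is 21 full-or-partial $3,000 increments; reduction = 21 × $200 = $4,200, leaving $100.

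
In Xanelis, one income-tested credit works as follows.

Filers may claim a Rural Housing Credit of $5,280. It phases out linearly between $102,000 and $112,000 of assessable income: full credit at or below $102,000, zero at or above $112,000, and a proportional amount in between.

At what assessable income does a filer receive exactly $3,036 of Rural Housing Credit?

$106,250

$3,036 is 3,036/5,280 of the full $5,280, so 2,244/5,280 of the $10,000 range has been used: income = $102,000 + $10,000 × 2,244/5,280 = $106,250.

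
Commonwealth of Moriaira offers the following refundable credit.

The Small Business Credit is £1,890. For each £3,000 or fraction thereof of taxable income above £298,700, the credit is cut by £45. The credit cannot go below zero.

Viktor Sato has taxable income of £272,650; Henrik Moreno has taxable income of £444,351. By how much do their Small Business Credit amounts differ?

Viktor (£272,650): Small Business Credit: £272,650 is at or below the £298,700 threshold, so the full £1,890 applies.
Henrik (£444,351): Small Business Credit: income exceeds £298,700 by £145,651 → 49 increments × £45 = £2,205 ≥ base, so the credit is £0.
Difference: |£1,890 − £0| = £1,890.

£1,890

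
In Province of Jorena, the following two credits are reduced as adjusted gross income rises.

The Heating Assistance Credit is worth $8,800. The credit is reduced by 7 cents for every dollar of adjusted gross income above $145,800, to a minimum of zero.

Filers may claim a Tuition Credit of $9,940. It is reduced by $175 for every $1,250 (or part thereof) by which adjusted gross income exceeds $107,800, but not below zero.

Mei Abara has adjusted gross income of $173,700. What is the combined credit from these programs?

$7,512

Heating Assistance Credit: 7% of the $27,900 excess over $145,800 is $1,953; credit = $8,800 − $1,953 = $6,847.
Tuition Credit: income exceeds $107,800 by $65,900, which is 53 full-or-partial $1,250 increments; reduction = 53 × $175 = $9,275, leaving $665.
Total: $6,847 + $665 = $7,512.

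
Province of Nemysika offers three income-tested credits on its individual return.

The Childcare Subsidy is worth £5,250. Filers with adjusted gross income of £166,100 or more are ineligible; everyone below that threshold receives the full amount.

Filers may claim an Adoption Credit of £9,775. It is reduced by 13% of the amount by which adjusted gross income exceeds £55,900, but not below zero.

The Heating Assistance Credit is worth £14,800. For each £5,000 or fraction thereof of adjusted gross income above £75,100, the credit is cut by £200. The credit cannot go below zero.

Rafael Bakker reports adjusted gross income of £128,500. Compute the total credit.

Childcare Subsidy: £128,500 is below the £166,100 cutoff, so the full £5,250 applies.
Adoption Credit: 13% of the £72,600 excess over £55,900 is £9,438; credit = £9,775 − £9,438 = £337.
Heating Assistance Credit: income exceeds £75,100 by £53,400, which is 11 full-or-partial £5,000 increments; reduction = 11 × £200 = £2,200, leaving £12,600.
Total: £5,250 + £337 + £12,600 = £18,187.

£18,187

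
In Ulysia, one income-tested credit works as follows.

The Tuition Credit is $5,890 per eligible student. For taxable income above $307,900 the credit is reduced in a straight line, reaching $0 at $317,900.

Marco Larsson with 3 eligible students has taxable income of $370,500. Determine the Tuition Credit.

Tuition Credit: base = 3 × $5,890 = $17,670. $370,500 is at or above $317,900, so the credit is $0.

$0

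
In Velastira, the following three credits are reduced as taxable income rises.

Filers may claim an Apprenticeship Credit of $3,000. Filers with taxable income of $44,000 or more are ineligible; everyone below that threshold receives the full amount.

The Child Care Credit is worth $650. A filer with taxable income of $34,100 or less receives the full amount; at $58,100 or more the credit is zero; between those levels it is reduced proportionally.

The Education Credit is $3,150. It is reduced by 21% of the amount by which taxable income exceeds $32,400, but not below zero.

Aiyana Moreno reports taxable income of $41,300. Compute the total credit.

Apprenticeship Credit: $41,300 is below the $44,000 cutoff, so the full $3,000 applies.
Child Care Credit: $41,300 is $7,200 into a $24,000 phase-out range, leaving 16,800/24,000 of the credit: $650 × 16,800/24,000 = $455.
Education Credit: 21% of the $8,900 excess over $32,400 is $1,869; credit = $3,150 − $1,869 = $1,281.
Total: $3,000 + $455 + $1,281 = $4,736.

$4,736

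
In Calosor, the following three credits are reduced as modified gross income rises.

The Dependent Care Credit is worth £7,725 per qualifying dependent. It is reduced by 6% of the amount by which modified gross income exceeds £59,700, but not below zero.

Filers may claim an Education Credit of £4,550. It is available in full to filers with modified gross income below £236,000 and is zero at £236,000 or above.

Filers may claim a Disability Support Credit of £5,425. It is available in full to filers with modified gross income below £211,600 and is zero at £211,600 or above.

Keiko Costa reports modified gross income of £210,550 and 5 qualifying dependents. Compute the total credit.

Dependent Care Credit: base = 5 × £7,725 = £38,625. 6% of the £150,850 excess over £59,700 is £9,051; credit = £38,625 − £9,051 = £29,574.
Education Credit: £210,550 is below the £236,000 cutoff, so the full £4,550 applies.
Disability Support Credit: £210,550 is below the £211,600 cutoff, so the full £5,425 applies.
Total: £29,574 + £4,550 + £5,425 = £39,549.

£39,549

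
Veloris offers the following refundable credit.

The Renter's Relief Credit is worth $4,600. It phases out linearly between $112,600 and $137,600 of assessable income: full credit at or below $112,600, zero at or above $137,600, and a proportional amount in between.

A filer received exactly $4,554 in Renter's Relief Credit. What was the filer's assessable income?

$112,850

$4,554 is 4,554/4,600 of the full $4,600, so 46/4,600 of the $25,000 range has been used: income = $112,600 + $25,000 × 46/4,600 = $112,850.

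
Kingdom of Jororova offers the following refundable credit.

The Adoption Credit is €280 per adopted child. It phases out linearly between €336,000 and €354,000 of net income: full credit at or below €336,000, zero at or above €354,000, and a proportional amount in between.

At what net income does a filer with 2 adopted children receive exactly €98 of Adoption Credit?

Full credit = 2 × €280 = €560.
€98 is 98/560 of the full €560, so 462/560 of the €18,000 range has been used: income = €336,000 + €18,000 × 462/560 = €350,850.

€350,850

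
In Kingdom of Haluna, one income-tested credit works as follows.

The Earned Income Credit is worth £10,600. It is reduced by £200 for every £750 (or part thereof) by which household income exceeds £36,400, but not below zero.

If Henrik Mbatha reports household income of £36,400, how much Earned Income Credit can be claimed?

Earned Income Credit: £36,400 is at or below the £36,400 threshold, so the full £10,600 applies.

£10,600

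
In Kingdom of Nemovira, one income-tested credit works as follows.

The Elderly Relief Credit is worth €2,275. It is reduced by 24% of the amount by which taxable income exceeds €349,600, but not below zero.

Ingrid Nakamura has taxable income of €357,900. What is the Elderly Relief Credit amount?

Elderly Relief Credit: 24% of the €8,300 excess over €349,600 is €1,992; credit = €2,275 − €1,992 = €283.

€283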